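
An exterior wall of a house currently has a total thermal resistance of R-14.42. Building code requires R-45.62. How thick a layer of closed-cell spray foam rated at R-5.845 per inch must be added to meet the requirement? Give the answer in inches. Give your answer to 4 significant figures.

5.338 in

ΔR = 45.62 − 14.42 = 31.2 ft²·°F·h/BTU
L = ΔR / (R/in) = 31.2/5.845 = 5.3379 in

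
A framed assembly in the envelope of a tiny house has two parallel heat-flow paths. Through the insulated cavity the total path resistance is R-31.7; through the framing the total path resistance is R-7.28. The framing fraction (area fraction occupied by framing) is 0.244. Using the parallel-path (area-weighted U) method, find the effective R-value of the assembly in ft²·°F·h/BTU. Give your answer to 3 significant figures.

U_eff = 0.756/31.7 + 0.244/7.28 = 0.02385 + 0.03352 = 0.05737
R_eff = 1/U_eff = 17.43 ft²·°F·h/BTU

17.4 ft²·°F·h/BTU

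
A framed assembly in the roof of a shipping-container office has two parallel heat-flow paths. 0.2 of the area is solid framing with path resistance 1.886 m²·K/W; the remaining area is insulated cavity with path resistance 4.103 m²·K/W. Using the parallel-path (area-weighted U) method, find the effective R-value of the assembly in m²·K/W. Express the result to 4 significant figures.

3.322 m²·K/W

U_eff = 0.8/4.103 + 0.2/1.886 = 0.19498 + 0.10604 = 0.30102
R_eff = 1/U_eff = 3.322 m²·K/W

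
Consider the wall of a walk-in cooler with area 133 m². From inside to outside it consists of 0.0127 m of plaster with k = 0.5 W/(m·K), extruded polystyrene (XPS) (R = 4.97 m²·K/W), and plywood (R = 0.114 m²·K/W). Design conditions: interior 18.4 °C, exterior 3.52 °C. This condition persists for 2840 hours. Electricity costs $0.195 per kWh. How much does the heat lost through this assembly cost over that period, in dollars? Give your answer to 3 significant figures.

215 dollars

0.0127/0.5 = 0.0254
R_total = 0.0254 + 4.97 + 0.114 = 5.109 m²·K/W
Q = 133 × (18.4 − 3.52) / 5.109 = 387.3 W
E = 387.3 W × 2840 h / 1000 = 1100 kWh
Cost = 1100 × 0.195 = $214.5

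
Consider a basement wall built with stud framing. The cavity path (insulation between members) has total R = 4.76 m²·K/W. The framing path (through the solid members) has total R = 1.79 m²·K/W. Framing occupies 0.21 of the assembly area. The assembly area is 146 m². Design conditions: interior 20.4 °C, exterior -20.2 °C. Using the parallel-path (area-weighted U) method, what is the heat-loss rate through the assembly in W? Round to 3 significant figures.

1680 W

U_eff = 0.79/4.76 + 0.21/1.79 = 0.166 + 0.1173 = 0.2833
R_eff = 1/U_eff = 3.53 m²·K/W
Q = 146 × (20.4 − (-20.2)) / 3.53 = 1679 W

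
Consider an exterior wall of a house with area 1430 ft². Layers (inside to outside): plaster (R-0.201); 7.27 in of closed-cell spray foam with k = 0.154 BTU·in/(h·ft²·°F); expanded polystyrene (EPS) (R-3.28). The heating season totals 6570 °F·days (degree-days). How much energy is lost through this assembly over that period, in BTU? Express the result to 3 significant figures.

7.27/0.154 = 47.21
R_total = 0.201 + 47.21 + 3.28 = 50.69 ft²·°F·h/BTU
E = A × HDD × 24 / R = 1430 × 6570 × 24 / 50.69 = 4448000 BTU

4450000 BTU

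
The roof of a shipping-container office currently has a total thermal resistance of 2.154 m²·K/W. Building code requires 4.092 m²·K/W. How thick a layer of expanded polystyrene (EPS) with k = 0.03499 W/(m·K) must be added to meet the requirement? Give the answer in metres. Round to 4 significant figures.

0.06781 m

ΔR = 4.092 − 2.154 = 1.938 m²·K/W
L = ΔR × k = 1.938 × 0.03499 = 0.067811 m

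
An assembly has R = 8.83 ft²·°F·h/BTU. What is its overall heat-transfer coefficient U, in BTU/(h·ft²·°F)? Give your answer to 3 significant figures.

U = 1/R = 1/8.83 = 0.1133

0.113 BTU/(h·ft²·°F)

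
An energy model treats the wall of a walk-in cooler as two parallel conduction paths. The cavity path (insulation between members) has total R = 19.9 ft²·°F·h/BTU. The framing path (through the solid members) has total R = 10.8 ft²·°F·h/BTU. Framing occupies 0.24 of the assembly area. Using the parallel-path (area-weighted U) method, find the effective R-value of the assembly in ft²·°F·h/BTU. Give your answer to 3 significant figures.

16.6 ft²·°F·h/BTU

U_eff = 0.76/19.9 + 0.24/10.8 = 0.03819 + 0.02222 = 0.06041
R_eff = 1/U_eff = 16.55 ft²·°F·h/BTU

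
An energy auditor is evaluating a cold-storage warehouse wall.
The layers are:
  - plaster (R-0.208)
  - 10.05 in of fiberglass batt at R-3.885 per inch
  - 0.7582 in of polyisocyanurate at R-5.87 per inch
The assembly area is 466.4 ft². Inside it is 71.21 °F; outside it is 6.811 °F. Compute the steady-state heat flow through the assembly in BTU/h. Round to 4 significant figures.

687.3 BTU/h

10.05 × 3.885 = 39.044
0.7582 × 5.87 = 4.4506
R_total = 0.208 + 39.044 + 4.4506 = 43.703 ft²·°F·h/BTU
Q = A·ΔT/R = 466.4 × (71.21 − 6.811) / 43.703 = 687.27 BTU/h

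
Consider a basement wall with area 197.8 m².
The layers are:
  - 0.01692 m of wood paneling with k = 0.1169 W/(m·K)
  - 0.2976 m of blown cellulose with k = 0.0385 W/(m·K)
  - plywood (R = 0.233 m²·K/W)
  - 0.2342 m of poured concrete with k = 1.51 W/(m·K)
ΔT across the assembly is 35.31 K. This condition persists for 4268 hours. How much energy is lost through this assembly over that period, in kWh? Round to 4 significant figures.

0.01692/0.1169 = 0.14474
0.2976/0.0385 = 7.7299
0.2342/1.51 = 0.1551
R_total = 0.14474 + 7.7299 + 0.233 + 0.1551 = 8.2627 m²·K/W
Q = 197.8 × 35.31 / 8.2627 = 845.28 W
E = 845.28 W × 4268 h / 1000 = 3607.7 kWh

3608 kWh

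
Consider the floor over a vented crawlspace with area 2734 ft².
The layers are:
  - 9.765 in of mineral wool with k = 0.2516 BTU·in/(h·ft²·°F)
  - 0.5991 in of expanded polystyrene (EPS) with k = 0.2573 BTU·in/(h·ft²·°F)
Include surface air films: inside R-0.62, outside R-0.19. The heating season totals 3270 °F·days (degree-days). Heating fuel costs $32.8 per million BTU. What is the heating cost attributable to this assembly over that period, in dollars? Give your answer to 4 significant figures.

167.8 dollars

9.765/0.2516 = 38.812
0.5991/0.2573 = 2.3284
R_total = 0.62 + 38.812 + 2.3284 + 0.19 = 41.95 ft²·°F·h/BTU
E = A × HDD × 24 / R = 2734 × 3270 × 24 / 41.95 = 5114800 BTU
Cost = 5114800/10⁶ × 32.8 = $167.76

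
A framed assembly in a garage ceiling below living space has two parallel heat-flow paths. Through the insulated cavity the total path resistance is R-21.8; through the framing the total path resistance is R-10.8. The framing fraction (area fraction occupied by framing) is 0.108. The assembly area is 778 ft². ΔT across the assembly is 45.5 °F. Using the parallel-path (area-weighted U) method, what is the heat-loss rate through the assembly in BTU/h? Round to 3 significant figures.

U_eff = 0.892/21.8 + 0.108/10.8 = 0.04092 + 0.01 = 0.05092
R_eff = 1/U_eff = 19.64 ft²·°F·h/BTU
Q = 778 × 45.5 / 19.64 = 1802 BTU/h

1800 BTU/h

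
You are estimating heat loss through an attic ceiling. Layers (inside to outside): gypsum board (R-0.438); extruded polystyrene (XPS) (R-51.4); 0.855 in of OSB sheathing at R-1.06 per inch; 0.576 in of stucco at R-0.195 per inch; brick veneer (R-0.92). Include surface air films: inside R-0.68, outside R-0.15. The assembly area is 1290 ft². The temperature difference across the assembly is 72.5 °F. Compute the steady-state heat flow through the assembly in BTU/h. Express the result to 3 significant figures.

0.855 × 1.06 = 0.9063
0.576 × 0.195 = 0.1123
R_total = 0.68 + 0.438 + 51.4 + 0.9063 + 0.1123 + 0.92 + 0.15 = 54.61 ft²·°F·h/BTU
Q = A·ΔT/R = 1290 × 72.5 / 54.61 = 1713 BTU/h

1710 BTU/h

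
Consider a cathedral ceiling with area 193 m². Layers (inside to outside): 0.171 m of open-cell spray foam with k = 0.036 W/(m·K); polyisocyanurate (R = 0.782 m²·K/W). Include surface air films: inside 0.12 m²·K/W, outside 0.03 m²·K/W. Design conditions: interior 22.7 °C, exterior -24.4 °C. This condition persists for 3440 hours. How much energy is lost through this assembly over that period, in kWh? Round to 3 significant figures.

5500 kWh

0.171/0.036 = 4.75
R_total = 0.12 + 4.75 + 0.782 + 0.03 = 5.682 m²·K/W
Q = 193 × (22.7 − (-24.4)) / 5.682 = 1600 W
E = 1600 W × 3440 h / 1000 = 5503 kWh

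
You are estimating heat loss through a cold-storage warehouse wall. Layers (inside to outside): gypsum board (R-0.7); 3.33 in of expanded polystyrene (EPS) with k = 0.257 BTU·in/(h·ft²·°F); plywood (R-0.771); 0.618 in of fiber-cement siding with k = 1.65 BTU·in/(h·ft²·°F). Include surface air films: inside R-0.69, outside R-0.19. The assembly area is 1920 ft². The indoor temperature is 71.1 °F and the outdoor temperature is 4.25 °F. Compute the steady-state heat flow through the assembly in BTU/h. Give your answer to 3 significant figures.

3.33/0.257 = 12.96
0.618/1.65 = 0.3745
R_total = 0.69 + 0.7 + 12.96 + 0.771 + 0.3745 + 0.19 = 15.68 ft²·°F·h/BTU
Q = A·ΔT/R = 1920 × (71.1 − 4.25) / 15.68 = 8184 BTU/h

8180 BTU/h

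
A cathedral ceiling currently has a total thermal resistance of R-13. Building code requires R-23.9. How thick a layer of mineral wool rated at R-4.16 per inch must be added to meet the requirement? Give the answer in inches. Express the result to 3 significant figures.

2.62 in

ΔR = 23.9 − 13 = 10.9 ft²·°F·h/BTU
L = ΔR / (R/in) = 10.9/4.16 = 2.62 in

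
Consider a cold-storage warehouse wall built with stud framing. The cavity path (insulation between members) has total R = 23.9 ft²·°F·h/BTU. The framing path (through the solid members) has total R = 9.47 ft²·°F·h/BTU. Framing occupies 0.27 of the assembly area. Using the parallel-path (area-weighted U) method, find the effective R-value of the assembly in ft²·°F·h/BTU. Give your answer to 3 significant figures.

U_eff = 0.73/23.9 + 0.27/9.47 = 0.03054 + 0.02851 = 0.05906
R_eff = 1/U_eff = 16.93 ft²·°F·h/BTU

16.9 ft²·°F·h/BTU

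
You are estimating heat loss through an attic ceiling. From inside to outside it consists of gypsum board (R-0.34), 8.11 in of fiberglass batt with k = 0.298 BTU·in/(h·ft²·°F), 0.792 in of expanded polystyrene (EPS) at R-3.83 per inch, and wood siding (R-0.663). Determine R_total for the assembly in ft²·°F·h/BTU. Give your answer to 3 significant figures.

31.3 ft²·°F·h/BTU

8.11/0.298 = 27.21
0.792 × 3.83 = 3.033
R_total = 0.34 + 27.21 + 3.033 + 0.663 = 31.25 ft²·°F·h/BTU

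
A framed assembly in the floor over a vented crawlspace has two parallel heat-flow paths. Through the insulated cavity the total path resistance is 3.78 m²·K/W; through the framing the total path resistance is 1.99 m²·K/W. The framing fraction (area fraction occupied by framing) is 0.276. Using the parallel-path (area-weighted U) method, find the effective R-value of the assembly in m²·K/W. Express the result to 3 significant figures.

U_eff = 0.724/3.78 + 0.276/1.99 = 0.1915 + 0.1387 = 0.3302
R_eff = 1/U_eff = 3.028 m²·K/W

3.03 m²·K/W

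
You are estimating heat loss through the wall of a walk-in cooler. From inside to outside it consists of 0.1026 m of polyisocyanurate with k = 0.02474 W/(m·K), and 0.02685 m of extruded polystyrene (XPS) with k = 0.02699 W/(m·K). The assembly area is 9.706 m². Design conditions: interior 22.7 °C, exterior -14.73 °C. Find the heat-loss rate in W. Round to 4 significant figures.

0.1026/0.02474 = 4.1471
0.02685/0.02699 = 0.99481
R_total = 4.1471 + 0.99481 = 5.1419 m²·K/W
Q = A·ΔT/R = 9.706 × (22.7 − (-14.73)) / 5.1419 = 70.653 W

70.65 W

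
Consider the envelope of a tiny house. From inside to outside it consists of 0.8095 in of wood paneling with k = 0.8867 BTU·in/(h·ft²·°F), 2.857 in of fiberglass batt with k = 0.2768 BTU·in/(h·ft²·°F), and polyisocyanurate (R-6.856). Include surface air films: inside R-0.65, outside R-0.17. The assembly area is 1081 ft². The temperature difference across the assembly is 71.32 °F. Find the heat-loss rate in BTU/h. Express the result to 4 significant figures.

0.8095/0.8867 = 0.91294
2.857/0.2768 = 10.322
R_total = 0.65 + 0.91294 + 10.322 + 6.856 + 0.17 = 18.91 ft²·°F·h/BTU
Q = A·ΔT/R = 1081 × 71.32 / 18.91 = 4076.9 BTU/h

4077 BTU/h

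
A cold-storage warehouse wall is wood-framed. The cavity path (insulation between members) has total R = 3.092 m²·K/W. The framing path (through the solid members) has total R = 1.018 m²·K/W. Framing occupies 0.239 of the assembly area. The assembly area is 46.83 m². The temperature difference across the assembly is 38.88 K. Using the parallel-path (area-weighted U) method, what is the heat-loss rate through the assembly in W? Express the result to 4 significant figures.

U_eff = 0.761/3.092 + 0.239/1.018 = 0.24612 + 0.23477 = 0.48089
R_eff = 1/U_eff = 2.0795 m²·K/W
Q = 46.83 × 38.88 / 2.0795 = 875.59 W

875.6 W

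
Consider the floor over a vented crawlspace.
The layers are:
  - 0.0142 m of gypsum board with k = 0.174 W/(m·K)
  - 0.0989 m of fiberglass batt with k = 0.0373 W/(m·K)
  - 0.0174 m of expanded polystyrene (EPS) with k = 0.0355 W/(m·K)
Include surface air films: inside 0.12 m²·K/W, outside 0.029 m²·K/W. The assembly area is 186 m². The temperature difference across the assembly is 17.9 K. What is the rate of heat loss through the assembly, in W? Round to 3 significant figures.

0.0142/0.174 = 0.08161
0.0989/0.0373 = 2.651
0.0174/0.0355 = 0.4901
R_total = 0.12 + 0.08161 + 2.651 + 0.4901 + 0.029 = 3.372 m²·K/W
Q = A·ΔT/R = 186 × 17.9 / 3.372 = 987.3 W

987 W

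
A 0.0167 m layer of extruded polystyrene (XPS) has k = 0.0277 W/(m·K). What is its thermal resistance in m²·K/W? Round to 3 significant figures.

R = L/k = 0.0167/0.0277 = 0.6029 m²·K/W

0.603 m²·K/W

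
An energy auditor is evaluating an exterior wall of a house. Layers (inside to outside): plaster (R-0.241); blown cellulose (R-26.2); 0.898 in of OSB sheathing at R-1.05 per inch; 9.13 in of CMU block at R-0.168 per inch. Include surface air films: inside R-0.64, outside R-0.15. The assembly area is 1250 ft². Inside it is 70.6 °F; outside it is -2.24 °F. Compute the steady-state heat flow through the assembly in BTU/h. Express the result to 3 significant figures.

0.898 × 1.05 = 0.9429
9.13 × 0.168 = 1.534
R_total = 0.64 + 0.241 + 26.2 + 0.9429 + 1.534 + 0.15 = 29.71 ft²·°F·h/BTU
Q = A·ΔT/R = 1250 × (70.6 − (-2.24)) / 29.71 = 3065 BTU/h

3060 BTU/h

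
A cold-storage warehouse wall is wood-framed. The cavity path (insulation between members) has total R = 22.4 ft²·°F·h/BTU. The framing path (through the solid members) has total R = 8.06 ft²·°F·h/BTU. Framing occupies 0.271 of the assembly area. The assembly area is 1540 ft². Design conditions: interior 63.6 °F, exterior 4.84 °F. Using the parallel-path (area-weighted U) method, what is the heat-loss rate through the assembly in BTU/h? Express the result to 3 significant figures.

U_eff = 0.729/22.4 + 0.271/8.06 = 0.03254 + 0.03362 = 0.06617
R_eff = 1/U_eff = 15.11 ft²·°F·h/BTU
Q = 1540 × (63.6 − 4.84) / 15.11 = 5988 BTU/h

5990 BTU/h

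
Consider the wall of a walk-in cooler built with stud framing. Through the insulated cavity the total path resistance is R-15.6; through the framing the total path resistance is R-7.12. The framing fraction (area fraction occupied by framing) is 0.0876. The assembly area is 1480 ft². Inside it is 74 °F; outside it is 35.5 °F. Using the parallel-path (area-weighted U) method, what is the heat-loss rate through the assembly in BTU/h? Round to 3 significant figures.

4030 BTU/h

U_eff = 0.9124/15.6 + 0.0876/7.12 = 0.05849 + 0.0123 = 0.07079
R_eff = 1/U_eff = 14.13 ft²·°F·h/BTU
Q = 1480 × (74 − 35.5) / 14.13 = 4034 BTU/h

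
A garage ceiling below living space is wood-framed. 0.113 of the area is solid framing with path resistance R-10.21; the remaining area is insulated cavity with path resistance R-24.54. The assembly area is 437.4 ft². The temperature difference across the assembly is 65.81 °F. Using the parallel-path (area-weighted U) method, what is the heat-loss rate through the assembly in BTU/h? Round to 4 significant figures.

1359 BTU/h

U_eff = 0.887/24.54 + 0.113/10.21 = 0.036145 + 0.011068 = 0.047213
R_eff = 1/U_eff = 21.181 ft²·°F·h/BTU
Q = 437.4 × 65.81 / 21.181 = 1359 BTU/h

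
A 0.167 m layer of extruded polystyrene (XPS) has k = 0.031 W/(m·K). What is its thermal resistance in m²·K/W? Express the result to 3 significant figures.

5.39 m²·K/W

R = L/k = 0.167/0.031 = 5.387 m²·K/W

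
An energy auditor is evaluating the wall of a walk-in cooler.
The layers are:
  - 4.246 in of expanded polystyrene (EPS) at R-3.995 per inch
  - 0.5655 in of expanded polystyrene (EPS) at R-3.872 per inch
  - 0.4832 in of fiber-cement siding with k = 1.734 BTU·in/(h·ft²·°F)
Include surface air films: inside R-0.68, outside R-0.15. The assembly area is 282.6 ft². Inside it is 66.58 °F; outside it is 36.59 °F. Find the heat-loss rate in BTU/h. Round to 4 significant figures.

4.246 × 3.995 = 16.963
0.5655 × 3.872 = 2.1896
0.4832/1.734 = 0.27866
R_total = 0.68 + 16.963 + 2.1896 + 0.27866 + 0.15 = 20.261 ft²·°F·h/BTU
Q = A·ΔT/R = 282.6 × (66.58 − 36.59) / 20.261 = 418.3 BTU/h

418.3 BTU/h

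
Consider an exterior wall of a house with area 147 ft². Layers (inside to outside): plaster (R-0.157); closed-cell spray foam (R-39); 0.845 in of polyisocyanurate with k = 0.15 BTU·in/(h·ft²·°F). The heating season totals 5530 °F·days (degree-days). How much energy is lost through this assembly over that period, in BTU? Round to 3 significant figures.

436000 BTU

0.845/0.15 = 5.633
R_total = 0.157 + 39 + 5.633 = 44.79 ft²·°F·h/BTU
E = A × HDD × 24 / R = 147 × 5530 × 24 / 44.79 = 435600 BTU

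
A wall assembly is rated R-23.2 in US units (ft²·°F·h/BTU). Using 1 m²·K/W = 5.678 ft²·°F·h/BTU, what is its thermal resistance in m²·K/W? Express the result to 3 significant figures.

R_SI = 23.2/5.678 = 4.086

4.09 m²·K/W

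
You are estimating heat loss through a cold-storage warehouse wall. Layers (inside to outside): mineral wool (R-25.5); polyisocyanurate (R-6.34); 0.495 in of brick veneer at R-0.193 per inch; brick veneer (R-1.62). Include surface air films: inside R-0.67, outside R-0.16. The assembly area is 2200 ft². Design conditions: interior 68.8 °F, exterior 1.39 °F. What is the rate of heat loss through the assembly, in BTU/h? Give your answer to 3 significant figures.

0.495 × 0.193 = 0.09553
R_total = 0.67 + 25.5 + 6.34 + 0.09553 + 1.62 + 0.16 = 34.39 ft²·°F·h/BTU
Q = A·ΔT/R = 2200 × (68.8 − 1.39) / 34.39 = 4313 BTU/h

4310 BTU/h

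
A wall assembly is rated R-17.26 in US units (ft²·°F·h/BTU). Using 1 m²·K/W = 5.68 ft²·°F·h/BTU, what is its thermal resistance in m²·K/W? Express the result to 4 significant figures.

3.039 m²·K/W

R_SI = 17.26/5.68 = 3.0387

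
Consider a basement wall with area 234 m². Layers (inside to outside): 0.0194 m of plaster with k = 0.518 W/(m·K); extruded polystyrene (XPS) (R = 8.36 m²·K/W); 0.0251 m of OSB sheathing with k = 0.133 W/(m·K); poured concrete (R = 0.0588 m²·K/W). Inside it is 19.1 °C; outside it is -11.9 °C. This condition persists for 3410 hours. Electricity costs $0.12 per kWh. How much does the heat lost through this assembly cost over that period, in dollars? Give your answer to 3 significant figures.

0.0194/0.518 = 0.03745
0.0251/0.133 = 0.1887
R_total = 0.03745 + 8.36 + 0.1887 + 0.0588 = 8.645 m²·K/W
Q = 234 × (19.1 − (-11.9)) / 8.645 = 839.1 W
E = 839.1 W × 3410 h / 1000 = 2861 kWh
Cost = 2861 × 0.12 = $343.4

343 dollars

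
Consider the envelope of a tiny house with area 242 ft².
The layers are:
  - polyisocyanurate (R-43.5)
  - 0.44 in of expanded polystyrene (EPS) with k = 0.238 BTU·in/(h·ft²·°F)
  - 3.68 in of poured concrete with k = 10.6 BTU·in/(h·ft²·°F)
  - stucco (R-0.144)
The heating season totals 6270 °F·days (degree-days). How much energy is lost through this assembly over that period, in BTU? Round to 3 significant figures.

0.44/0.238 = 1.849
3.68/10.6 = 0.3472
R_total = 43.5 + 1.849 + 0.3472 + 0.144 = 45.84 ft²·°F·h/BTU
E = A × HDD × 24 / R = 242 × 6270 × 24 / 45.84 = 794400 BTU

794000 BTU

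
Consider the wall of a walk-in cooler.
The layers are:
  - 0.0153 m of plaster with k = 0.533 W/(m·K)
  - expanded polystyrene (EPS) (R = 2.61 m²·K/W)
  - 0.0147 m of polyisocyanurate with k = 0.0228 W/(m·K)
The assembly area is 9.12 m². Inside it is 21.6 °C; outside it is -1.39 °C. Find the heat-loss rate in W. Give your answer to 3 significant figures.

0.0153/0.533 = 0.02871
0.0147/0.0228 = 0.6447
R_total = 0.02871 + 2.61 + 0.6447 = 3.283 m²·K/W
Q = A·ΔT/R = 9.12 × (21.6 − (-1.39)) / 3.283 = 63.86 W

63.9 W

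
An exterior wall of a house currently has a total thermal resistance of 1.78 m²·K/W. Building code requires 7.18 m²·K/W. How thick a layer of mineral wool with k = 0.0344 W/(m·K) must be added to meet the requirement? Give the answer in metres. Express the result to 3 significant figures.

0.186 m

ΔR = 7.18 − 1.78 = 5.4 m²·K/W
L = ΔR × k = 5.4 × 0.0344 = 0.1858 m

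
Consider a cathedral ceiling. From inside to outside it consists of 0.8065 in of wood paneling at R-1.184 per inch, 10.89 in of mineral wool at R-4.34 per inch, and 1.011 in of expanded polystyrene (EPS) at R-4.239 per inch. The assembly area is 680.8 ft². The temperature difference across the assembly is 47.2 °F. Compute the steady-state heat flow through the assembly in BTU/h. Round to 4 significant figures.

0.8065 × 1.184 = 0.9549
10.89 × 4.34 = 47.263
1.011 × 4.239 = 4.2856
R_total = 0.9549 + 47.263 + 4.2856 = 52.503 ft²·°F·h/BTU
Q = A·ΔT/R = 680.8 × 47.2 / 52.503 = 612.04 BTU/h

612.0 BTU/h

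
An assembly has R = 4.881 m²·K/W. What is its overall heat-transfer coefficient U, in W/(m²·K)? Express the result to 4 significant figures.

0.2049 W/(m²·K)

U = 1/R = 1/4.881 = 0.20488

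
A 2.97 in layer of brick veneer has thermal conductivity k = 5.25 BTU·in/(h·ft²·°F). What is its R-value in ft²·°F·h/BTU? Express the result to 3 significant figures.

R = L/k = 2.97/5.25 = 0.5657 ft²·°F·h/BTU

0.566 ft²·°F·h/BTU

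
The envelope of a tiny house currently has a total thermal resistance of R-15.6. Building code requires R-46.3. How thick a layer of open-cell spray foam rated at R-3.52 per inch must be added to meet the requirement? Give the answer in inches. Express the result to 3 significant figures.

8.72 in

ΔR = 46.3 − 15.6 = 30.7 ft²·°F·h/BTU
L = ΔR / (R/in) = 30.7/3.52 = 8.722 in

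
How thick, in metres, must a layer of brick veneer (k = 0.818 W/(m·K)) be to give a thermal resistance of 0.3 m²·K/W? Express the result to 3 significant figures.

L = R·k = 0.3 × 0.818 = 0.2454 m

0.245 m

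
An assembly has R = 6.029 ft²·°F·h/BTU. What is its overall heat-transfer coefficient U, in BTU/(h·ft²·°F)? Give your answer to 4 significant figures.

U = 1/R = 1/6.029 = 0.16586

0.1659 BTU/(h·ft²·°F)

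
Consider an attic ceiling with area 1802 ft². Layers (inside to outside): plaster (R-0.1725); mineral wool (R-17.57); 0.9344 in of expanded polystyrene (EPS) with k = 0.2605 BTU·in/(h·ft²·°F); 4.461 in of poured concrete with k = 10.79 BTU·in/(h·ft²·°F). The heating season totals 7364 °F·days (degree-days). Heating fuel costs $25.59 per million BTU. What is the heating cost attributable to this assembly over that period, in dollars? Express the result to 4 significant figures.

0.9344/0.2605 = 3.5869
4.461/10.79 = 0.41344
R_total = 0.1725 + 17.57 + 3.5869 + 0.41344 = 21.743 ft²·°F·h/BTU
E = A × HDD × 24 / R = 1802 × 7364 × 24 / 21.743 = 14647000 BTU
Cost = 14647000/10⁶ × 25.59 = $374.83

374.8 dollars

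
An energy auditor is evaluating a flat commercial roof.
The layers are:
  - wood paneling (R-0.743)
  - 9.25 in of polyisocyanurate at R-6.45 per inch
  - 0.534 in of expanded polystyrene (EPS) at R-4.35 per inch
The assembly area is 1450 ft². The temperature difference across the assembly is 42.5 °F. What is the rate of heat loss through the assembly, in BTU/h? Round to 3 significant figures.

982 BTU/h

9.25 × 6.45 = 59.66
0.534 × 4.35 = 2.323
R_total = 0.743 + 59.66 + 2.323 = 62.73 ft²·°F·h/BTU
Q = A·ΔT/R = 1450 × 42.5 / 62.73 = 982.4 BTU/h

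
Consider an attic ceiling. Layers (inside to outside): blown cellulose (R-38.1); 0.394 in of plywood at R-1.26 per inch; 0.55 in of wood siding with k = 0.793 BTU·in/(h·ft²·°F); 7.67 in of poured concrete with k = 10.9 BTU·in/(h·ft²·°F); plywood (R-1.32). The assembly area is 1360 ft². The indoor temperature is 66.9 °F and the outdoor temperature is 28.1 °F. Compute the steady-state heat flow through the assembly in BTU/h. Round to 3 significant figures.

1280 BTU/h

0.394 × 1.26 = 0.4964
0.55/0.793 = 0.6936
7.67/10.9 = 0.7037
R_total = 38.1 + 0.4964 + 0.6936 + 0.7037 + 1.32 = 41.31 ft²·°F·h/BTU
Q = A·ΔT/R = 1360 × (66.9 − 28.1) / 41.31 = 1277 BTU/h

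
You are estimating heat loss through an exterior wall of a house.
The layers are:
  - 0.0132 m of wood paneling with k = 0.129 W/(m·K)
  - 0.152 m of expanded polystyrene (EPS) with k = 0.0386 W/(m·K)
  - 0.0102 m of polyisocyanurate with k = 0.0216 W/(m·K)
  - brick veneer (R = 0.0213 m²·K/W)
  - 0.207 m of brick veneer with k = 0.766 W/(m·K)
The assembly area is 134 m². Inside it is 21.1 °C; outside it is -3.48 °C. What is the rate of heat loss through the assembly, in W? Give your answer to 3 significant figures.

0.0132/0.129 = 0.1023
0.152/0.0386 = 3.938
0.0102/0.0216 = 0.4722
0.207/0.766 = 0.2702
R_total = 0.1023 + 3.938 + 0.4722 + 0.0213 + 0.2702 = 4.804 m²·K/W
Q = A·ΔT/R = 134 × (21.1 − (-3.48)) / 4.804 = 685.6 W

686 W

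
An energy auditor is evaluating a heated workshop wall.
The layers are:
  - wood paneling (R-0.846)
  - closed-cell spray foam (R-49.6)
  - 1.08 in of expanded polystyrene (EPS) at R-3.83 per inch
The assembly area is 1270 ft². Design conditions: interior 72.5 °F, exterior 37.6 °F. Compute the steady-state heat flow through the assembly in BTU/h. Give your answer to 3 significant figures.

1.08 × 3.83 = 4.136
R_total = 0.846 + 49.6 + 4.136 = 54.58 ft²·°F·h/BTU
Q = A·ΔT/R = 1270 × (72.5 − 37.6) / 54.58 = 812 BTU/h

812 BTU/h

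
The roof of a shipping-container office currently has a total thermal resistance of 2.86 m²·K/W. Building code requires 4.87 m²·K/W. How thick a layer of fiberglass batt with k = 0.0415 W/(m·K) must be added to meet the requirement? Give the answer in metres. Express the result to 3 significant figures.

0.0834 m

ΔR = 4.87 − 2.86 = 2.01 m²·K/W
L = ΔR × k = 2.01 × 0.0415 = 0.08342 m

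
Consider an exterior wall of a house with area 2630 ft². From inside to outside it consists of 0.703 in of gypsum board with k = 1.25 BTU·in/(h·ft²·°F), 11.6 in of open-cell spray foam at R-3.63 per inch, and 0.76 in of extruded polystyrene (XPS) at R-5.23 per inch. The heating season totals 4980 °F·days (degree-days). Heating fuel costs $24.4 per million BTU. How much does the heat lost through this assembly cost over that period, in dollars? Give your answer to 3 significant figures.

0.703/1.25 = 0.5624
11.6 × 3.63 = 42.11
0.76 × 5.23 = 3.975
R_total = 0.5624 + 42.11 + 3.975 = 46.65 ft²·°F·h/BTU
E = A × HDD × 24 / R = 2630 × 4980 × 24 / 46.65 = 6739000 BTU
Cost = 6739000/10⁶ × 24.4 = $164.4

164 dollars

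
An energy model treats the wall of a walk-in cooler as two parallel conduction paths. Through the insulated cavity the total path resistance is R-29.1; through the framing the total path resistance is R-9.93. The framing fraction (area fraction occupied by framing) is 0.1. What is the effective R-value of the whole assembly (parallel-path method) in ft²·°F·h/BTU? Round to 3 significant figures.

U_eff = 0.9/29.1 + 0.1/9.93 = 0.03093 + 0.01007 = 0.041
R_eff = 1/U_eff = 24.39 ft²·°F·h/BTU

24.4 ft²·°F·h/BTU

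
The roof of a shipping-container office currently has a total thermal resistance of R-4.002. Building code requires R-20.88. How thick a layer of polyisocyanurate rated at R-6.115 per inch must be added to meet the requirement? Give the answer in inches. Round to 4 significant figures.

2.760 in

ΔR = 20.88 − 4.002 = 16.878 ft²·°F·h/BTU
L = ΔR / (R/in) = 16.878/6.115 = 2.7601 in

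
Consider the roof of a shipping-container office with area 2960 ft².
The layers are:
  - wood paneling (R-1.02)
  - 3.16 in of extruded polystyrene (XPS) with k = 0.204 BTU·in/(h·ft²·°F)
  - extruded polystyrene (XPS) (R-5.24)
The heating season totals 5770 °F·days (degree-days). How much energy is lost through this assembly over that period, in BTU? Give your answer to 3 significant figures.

3.16/0.204 = 15.49
R_total = 1.02 + 15.49 + 5.24 = 21.75 ft²·°F·h/BTU
E = A × HDD × 24 / R = 2960 × 5770 × 24 / 21.75 = 18850000 BTU

18800000 BTU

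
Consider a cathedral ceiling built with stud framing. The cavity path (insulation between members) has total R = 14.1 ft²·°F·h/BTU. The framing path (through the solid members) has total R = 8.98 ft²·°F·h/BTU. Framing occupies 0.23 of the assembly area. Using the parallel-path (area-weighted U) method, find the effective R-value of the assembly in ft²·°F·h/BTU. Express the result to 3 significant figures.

U_eff = 0.77/14.1 + 0.23/8.98 = 0.05461 + 0.02561 = 0.08022
R_eff = 1/U_eff = 12.47 ft²·°F·h/BTU

12.5 ft²·°F·h/BTU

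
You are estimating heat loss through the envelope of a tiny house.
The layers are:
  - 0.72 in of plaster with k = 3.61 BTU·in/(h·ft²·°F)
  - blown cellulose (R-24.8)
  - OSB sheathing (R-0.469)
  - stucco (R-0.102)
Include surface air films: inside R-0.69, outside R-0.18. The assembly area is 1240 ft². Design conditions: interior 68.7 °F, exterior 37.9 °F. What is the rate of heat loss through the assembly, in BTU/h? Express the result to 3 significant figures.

0.72/3.61 = 0.1994
R_total = 0.69 + 0.1994 + 24.8 + 0.469 + 0.102 + 0.18 = 26.44 ft²·°F·h/BTU
Q = A·ΔT/R = 1240 × (68.7 − 37.9) / 26.44 = 1444 BTU/h

1440 BTU/h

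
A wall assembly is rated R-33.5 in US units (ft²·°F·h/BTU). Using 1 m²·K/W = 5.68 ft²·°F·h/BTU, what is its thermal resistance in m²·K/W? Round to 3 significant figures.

5.90 m²·K/W

R_SI = 33.5/5.68 = 5.898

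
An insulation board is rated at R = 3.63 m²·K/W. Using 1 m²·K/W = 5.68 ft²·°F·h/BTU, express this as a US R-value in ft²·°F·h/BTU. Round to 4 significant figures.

20.62 ft²·°F·h/BTU

R_US = 3.63 × 5.68 = 20.618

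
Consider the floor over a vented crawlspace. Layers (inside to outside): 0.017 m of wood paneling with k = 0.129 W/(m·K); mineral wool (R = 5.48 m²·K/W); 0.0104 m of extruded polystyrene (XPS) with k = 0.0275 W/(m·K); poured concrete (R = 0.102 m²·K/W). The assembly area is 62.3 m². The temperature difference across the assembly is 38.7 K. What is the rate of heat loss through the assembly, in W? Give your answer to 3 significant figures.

396 W

0.017/0.129 = 0.1318
0.0104/0.0275 = 0.3782
R_total = 0.1318 + 5.48 + 0.3782 + 0.102 = 6.092 m²·K/W
Q = A·ΔT/R = 62.3 × 38.7 / 6.092 = 395.8 W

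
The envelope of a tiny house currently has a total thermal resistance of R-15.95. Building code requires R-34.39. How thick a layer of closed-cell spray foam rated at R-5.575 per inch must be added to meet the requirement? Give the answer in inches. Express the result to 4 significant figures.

3.308 in

ΔR = 34.39 − 15.95 = 18.44 ft²·°F·h/BTU
L = ΔR / (R/in) = 18.44/5.575 = 3.3076 in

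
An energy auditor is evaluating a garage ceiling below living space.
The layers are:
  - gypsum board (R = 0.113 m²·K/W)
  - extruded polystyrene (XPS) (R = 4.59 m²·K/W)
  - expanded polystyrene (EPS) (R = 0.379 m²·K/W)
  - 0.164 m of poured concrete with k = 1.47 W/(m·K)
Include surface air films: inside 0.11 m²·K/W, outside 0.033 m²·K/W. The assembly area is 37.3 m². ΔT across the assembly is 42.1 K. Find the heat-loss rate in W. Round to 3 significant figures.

294 W

0.164/1.47 = 0.1116
R_total = 0.11 + 0.113 + 4.59 + 0.379 + 0.1116 + 0.033 = 5.337 m²·K/W
Q = A·ΔT/R = 37.3 × 42.1 / 5.337 = 294.3 W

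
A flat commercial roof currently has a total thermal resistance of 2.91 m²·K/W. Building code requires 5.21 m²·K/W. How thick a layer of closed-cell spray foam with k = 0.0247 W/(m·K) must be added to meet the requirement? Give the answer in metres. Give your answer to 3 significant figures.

ΔR = 5.21 − 2.91 = 2.3 m²·K/W
L = ΔR × k = 2.3 × 0.0247 = 0.05681 m

0.0568 m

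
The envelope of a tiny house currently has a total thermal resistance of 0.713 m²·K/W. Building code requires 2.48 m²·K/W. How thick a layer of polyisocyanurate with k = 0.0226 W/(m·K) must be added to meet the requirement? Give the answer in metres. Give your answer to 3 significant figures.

ΔR = 2.48 − 0.713 = 1.767 m²·K/W
L = ΔR × k = 1.767 × 0.0226 = 0.03993 m

0.0399 m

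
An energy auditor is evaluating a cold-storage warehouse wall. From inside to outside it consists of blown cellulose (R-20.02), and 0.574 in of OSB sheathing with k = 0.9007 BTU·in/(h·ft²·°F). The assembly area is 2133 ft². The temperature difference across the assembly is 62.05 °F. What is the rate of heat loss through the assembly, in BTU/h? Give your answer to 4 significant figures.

0.574/0.9007 = 0.63728
R_total = 20.02 + 0.63728 = 20.657 ft²·°F·h/BTU
Q = A·ΔT/R = 2133 × 62.05 / 20.657 = 6407.1 BTU/h

6407 BTU/h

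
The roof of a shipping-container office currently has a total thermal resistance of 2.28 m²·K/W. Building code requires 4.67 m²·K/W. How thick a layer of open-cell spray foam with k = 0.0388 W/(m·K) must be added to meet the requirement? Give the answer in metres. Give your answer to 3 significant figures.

ΔR = 4.67 − 2.28 = 2.39 m²·K/W
L = ΔR × k = 2.39 × 0.0388 = 0.09273 m

0.0927 m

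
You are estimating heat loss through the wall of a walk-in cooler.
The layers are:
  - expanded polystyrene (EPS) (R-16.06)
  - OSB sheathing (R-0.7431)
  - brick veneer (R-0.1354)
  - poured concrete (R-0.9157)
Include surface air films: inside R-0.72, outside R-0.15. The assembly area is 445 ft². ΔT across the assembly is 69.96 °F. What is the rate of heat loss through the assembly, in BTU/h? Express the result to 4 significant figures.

1663 BTU/h

R_total = 0.72 + 16.06 + 0.7431 + 0.1354 + 0.9157 + 0.15 = 18.724 ft²·°F·h/BTU
Q = A·ΔT/R = 445 × 69.96 / 18.724 = 1662.7 BTU/h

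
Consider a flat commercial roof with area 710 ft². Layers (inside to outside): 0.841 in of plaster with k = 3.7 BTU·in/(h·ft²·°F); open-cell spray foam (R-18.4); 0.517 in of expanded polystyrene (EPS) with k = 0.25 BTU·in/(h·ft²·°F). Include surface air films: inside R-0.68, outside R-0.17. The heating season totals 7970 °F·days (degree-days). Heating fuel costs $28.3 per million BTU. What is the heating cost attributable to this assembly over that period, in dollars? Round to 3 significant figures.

178 dollars

0.841/3.7 = 0.2273
0.517/0.25 = 2.068
R_total = 0.68 + 0.2273 + 18.4 + 2.068 + 0.17 = 21.55 ft²·°F·h/BTU
E = A × HDD × 24 / R = 710 × 7970 × 24 / 21.55 = 6303000 BTU
Cost = 6303000/10⁶ × 28.3 = $178.4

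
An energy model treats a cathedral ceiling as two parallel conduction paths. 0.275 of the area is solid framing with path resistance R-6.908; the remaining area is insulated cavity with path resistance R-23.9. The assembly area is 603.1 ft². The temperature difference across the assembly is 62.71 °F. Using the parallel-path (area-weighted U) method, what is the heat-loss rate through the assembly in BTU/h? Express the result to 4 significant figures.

2653 BTU/h

U_eff = 0.725/23.9 + 0.275/6.908 = 0.030335 + 0.039809 = 0.070144
R_eff = 1/U_eff = 14.256 ft²·°F·h/BTU
Q = 603.1 × 62.71 / 14.256 = 2652.9 BTU/h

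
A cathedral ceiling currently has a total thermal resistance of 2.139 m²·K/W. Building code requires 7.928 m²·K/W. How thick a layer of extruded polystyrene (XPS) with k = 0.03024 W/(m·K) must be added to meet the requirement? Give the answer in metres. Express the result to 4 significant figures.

ΔR = 7.928 − 2.139 = 5.789 m²·K/W
L = ΔR × k = 5.789 × 0.03024 = 0.17506 m

0.1751 m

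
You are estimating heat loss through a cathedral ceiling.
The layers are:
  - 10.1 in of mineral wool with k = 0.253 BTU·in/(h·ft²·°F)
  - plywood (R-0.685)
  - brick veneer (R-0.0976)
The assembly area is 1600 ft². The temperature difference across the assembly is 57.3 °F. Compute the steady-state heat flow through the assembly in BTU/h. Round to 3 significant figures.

2250 BTU/h

10.1/0.253 = 39.92
R_total = 39.92 + 0.685 + 0.0976 = 40.7 ft²·°F·h/BTU
Q = A·ΔT/R = 1600 × 57.3 / 40.7 = 2252 BTU/h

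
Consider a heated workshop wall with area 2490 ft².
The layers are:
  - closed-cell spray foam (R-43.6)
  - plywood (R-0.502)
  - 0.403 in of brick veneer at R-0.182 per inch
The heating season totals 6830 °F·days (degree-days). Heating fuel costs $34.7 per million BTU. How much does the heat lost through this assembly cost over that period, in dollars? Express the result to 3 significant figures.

0.403 × 0.182 = 0.07335
R_total = 43.6 + 0.502 + 0.07335 = 44.18 ft²·°F·h/BTU
E = A × HDD × 24 / R = 2490 × 6830 × 24 / 44.18 = 9240000 BTU
Cost = 9240000/10⁶ × 34.7 = $320.6

321 dollars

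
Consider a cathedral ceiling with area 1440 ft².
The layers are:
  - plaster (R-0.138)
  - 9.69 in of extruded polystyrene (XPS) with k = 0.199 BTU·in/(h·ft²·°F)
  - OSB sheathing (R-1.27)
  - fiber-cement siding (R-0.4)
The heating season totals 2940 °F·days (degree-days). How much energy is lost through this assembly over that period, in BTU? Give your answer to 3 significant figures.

2010000 BTU

9.69/0.199 = 48.69
R_total = 0.138 + 48.69 + 1.27 + 0.4 = 50.5 ft²·°F·h/BTU
E = A × HDD × 24 / R = 1440 × 2940 × 24 / 50.5 = 2012000 BTU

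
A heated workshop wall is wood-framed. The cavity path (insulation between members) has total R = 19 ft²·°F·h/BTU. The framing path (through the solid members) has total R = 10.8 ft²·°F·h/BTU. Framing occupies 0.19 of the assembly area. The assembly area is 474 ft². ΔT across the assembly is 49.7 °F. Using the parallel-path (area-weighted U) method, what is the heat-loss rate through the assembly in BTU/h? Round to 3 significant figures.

U_eff = 0.81/19 + 0.19/10.8 = 0.04263 + 0.01759 = 0.06022
R_eff = 1/U_eff = 16.6 ft²·°F·h/BTU
Q = 474 × 49.7 / 16.6 = 1419 BTU/h

1420 BTU/h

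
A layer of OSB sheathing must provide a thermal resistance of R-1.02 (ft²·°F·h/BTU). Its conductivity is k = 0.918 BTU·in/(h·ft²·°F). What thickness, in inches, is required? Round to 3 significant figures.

L = R × k = 1.02 × 0.918 = 0.9364 in

0.936 in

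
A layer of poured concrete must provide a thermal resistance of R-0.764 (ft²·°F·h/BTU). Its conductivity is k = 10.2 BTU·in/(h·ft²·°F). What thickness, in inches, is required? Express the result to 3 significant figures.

L = R × k = 0.764 × 10.2 = 7.793 in

7.79 in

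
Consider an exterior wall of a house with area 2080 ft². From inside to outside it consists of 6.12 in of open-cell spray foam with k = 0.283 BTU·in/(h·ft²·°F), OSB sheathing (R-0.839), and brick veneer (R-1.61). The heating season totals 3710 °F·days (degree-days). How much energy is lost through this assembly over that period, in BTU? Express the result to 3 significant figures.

7690000 BTU

6.12/0.283 = 21.63
R_total = 21.63 + 0.839 + 1.61 = 24.07 ft²·°F·h/BTU
E = A × HDD × 24 / R = 2080 × 3710 × 24 / 24.07 = 7693000 BTU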